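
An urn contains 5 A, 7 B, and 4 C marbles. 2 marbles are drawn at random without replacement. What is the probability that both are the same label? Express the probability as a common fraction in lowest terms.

There are C(16,2) = 120 ways to draw 2 marbles.
All same label: C(5,2) + C(7,2) + C(4,2) = 10 + 21 + 6 = 37.
Probability = 37/120.

37/120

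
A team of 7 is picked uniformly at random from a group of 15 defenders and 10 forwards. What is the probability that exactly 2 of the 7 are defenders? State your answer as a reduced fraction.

Total number of selections: C(25,7) = 480700.
Selections with exactly 2 defenders: choose 2 of the 15 defenders and 5 of the 10 forwards, C(15,2)·C(10,5) = 105·252 = 26460.
Probability = 26460/480700 = 1323/24035.

1323/24035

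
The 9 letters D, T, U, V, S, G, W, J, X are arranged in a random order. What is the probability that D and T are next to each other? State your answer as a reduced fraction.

There are 9! = 362880 arrangements.
Treat D and T as a block: 8! arrangements of the blocks × 2 orders within the block = 2·40320 = 80640.
Probability = 80640/362880 = 2/9.

2/9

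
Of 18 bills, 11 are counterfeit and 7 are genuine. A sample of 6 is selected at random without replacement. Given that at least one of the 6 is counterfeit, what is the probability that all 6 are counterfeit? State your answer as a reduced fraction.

6/241

Work in counts. Selections with at least one counterfeit: C(18,6) − C(7,6) = 18564 − 7 = 18557.
Of those, selections where all 6 are counterfeit: C(11,6) = 462.
Conditional probability = 462/18557 = 6/241.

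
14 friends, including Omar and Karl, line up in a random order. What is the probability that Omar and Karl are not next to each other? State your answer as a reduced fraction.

6/7

There are 14! = 87178291200 arrangements.
Arrangements with Omar and Karl adjacent: 2·13! = 12454041600.
So not adjacent: 87178291200 − 12454041600 = 74724249600, probability 74724249600/87178291200 = 6/7.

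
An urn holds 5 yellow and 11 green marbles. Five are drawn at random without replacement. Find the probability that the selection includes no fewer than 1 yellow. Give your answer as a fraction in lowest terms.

93/104

There are C(16,5) = 4368 ways to choose the 5.
Favorable selections (no fewer than 1 yellow): C(5,1)·C(11,4) + C(5,2)·C(11,3) + C(5,3)·C(11,2) + C(5,4)·C(11,1) + C(5,5)·C(11,0) = 1650 + 1650 + 550 + 55 + 1 = 3906.
Probability = 3906/4368 = 93/104.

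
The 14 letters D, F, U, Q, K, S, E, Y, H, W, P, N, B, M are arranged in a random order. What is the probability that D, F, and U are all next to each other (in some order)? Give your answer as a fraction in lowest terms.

3/91

There are 14! = 87178291200 arrangements.
Treat the three as one block: 12! placements × 3! orders within the block = 479001600·6 = 2874009600.
Probability = 2874009600/87178291200 = 3/91.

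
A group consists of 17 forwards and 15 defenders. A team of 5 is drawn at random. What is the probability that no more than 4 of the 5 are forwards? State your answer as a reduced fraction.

Total selections: C(32,5) = 201376.
The complement is exactly 5 forwards: C(17,5)·C(15,0) = 6188.
Probability = 1 − 6188/201376 = 195188/201376 = 6971/7192.

6971/7192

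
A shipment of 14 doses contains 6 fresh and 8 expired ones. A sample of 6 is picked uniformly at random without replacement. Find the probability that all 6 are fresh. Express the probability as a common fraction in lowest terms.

There are C(14,6) = 3003 possible selections.
Selections with all fresh: C(6,6) = 1.
Probability = 1/3003.

1/3003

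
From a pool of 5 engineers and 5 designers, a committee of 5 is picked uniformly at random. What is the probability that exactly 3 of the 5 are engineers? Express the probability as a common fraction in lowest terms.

25/63

Total number of selections: C(10,5) = 252.
Selections with exactly 3 engineers: choose 3 of the 5 engineers and 2 of the 5 designers, C(5,3)·C(5,2) = 10·10 = 100.
Probability = 100/252 = 25/63.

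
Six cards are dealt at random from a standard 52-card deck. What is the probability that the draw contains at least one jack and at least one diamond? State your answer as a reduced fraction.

There are C(52,6) = 20358520 possible draws.
By inclusion-exclusion on the complements, draws missing all jacks or all diamonds: C(48,6) + C(39,6) − C(36,6) = 12271512 + 3262623 − 1947792 = 13586343.
So draws with at least one of each: 20358520 − 13586343 = 6772177, probability 6772177/20358520.

6772177/20358520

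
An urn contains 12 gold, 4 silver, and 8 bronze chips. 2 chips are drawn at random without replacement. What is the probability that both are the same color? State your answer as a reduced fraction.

25/69

There are C(24,2) = 276 ways to draw 2 chips.
All same color: C(12,2) + C(4,2) + C(8,2) = 66 + 6 + 28 = 100.
Probability = 100/276 = 25/69.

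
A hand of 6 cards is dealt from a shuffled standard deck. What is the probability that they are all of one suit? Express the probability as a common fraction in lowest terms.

There are C(52,6) = 20358520 possible 6-card hands.
Hands of one suit: 4 suits × C(13,6) = 4·1716 = 6864.
Probability = 6864/20358520 = 66/195755.

66/195755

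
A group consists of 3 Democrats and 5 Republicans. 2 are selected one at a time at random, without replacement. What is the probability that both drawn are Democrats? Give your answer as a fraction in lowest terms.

3/28

Multiply the conditional probabilities at each draw: 3/8 · 2/7 = 6/56 = 3/28.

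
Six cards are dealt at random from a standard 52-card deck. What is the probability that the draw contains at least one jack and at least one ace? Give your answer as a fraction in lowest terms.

There are C(52,6) = 20358520 possible draws.
By inclusion-exclusion on the complements, draws missing all jacks or all aces: C(48,6) + C(48,6) − C(44,6) = 12271512 + 12271512 − 7059052 = 17483972.
So draws with at least one of each: 20358520 − 17483972 = 2874548, probability 2874548/20358520 = 718637/5089630.

718637/5089630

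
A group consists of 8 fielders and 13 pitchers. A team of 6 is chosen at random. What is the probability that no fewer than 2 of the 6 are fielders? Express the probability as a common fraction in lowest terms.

There are C(21,6) = 54264 ways to choose the 6.
Count the complement (fewer than 2 fielders): C(8,0)·C(13,6) + C(8,1)·C(13,5) = 1716 + 10296 = 12012.
Probability = 1 − 12012/54264 = 42252/54264 = 503/646.

503/646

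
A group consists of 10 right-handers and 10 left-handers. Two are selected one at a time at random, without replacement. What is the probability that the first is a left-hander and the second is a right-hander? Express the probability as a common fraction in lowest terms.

Multiply the conditional probabilities at each draw: 10/20 · 10/19 = 100/380 = 5/19.

5/19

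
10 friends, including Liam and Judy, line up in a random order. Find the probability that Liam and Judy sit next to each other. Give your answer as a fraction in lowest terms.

1/5

There are 10! = 3628800 arrangements.
Treat Liam and Judy as a block: 9! arrangements of the blocks × 2 orders within the block = 2·362880 = 725760.
Probability = 725760/3628800 = 1/5.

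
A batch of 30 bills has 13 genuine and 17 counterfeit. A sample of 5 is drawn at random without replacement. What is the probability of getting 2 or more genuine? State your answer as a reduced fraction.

193/261

There are C(30,5) = 142506 ways to choose the 5.
Count the complement (fewer than 2 genuine): C(13,0)·C(17,5) + C(13,1)·C(17,4) = 6188 + 30940 = 37128.
Probability = 1 − 37128/142506 = 105378/142506 = 193/261.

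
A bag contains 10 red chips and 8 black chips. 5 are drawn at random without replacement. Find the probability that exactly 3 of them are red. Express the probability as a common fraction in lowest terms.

Total number of selections: C(18,5) = 8568.
Selections with exactly 3 red: choose 3 of the 10 red and 2 of the 8 black, C(10,3)·C(8,2) = 120·28 = 3360.
Probability = 3360/8568 = 20/51.

20/51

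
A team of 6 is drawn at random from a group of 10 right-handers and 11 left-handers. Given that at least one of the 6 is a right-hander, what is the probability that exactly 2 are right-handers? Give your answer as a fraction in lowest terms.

Work in counts. Selections with at least one right-hander: C(21,6) − C(11,6) = 54264 − 462 = 53802.
Of those, selections where exactly 2 are right-handers: C(10,2)·C(11,4) = 45·330 = 14850.
Conditional probability = 14850/53802 = 825/2989.

825/2989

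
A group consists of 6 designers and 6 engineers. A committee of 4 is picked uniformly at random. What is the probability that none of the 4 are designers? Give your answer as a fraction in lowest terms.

1/33

There are C(12,4) = 495 possible selections.
Selections with no designers (all engineers): C(6,4) = 15.
Probability = 15/495 = 1/33.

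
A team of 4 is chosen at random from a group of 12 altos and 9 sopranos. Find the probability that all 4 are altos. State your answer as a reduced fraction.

11/133

There are C(21,4) = 5985 possible selections.
Selections with all altos: C(12,4) = 495.
Probability = 495/5985 = 11/133.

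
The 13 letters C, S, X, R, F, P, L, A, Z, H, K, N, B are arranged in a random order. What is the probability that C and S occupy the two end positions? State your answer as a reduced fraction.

There are 13! = 6227020800 arrangements.
Place C and S at the ends in 2 ways, arrange the remaining 11 in 11! = 39916800 ways: 2·39916800 = 79833600.
Probability = 79833600/6227020800 = 1/78.

1/78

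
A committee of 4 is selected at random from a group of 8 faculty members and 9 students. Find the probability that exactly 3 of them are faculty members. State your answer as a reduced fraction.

Total number of selections: C(17,4) = 2380.
Selections with exactly 3 faculty members: choose 3 of the 8 faculty members and 1 of the 9 students, C(8,3)·C(9,1) = 56·9 = 504.
Probability = 504/2380 = 18/85.

18/85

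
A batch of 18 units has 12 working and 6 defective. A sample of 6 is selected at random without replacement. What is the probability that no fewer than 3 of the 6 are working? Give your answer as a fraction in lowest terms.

Total selections: C(18,6) = 18564.
Count the complement (fewer than 3 working): C(12,0)·C(6,6) + C(12,1)·C(6,5) + C(12,2)·C(6,4) = 1 + 72 + 990 = 1063.
Probability = 1 − 1063/18564 = 17501/18564.

17501/18564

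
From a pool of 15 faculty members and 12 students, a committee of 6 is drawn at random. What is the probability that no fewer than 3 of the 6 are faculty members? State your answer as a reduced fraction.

Total selections: C(27,6) = 296010.
Count the complement (fewer than 3 faculty members): C(15,0)·C(12,6) + C(15,1)·C(12,5) + C(15,2)·C(12,4) = 924 + 11880 + 51975 = 64779.
Probability = 1 − 64779/296010 = 231231/296010 = 539/690.

539/690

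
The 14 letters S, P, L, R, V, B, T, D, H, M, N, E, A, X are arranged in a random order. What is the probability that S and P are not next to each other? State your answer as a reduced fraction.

There are 14! = 87178291200 arrangements.
Arrangements with S and P adjacent: 2·13! = 12454041600.
So not adjacent: 87178291200 − 12454041600 = 74724249600, probability 74724249600/87178291200 = 6/7.

6/7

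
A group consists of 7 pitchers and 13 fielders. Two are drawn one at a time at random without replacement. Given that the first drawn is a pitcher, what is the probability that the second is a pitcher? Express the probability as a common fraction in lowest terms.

After removing one pitcher, 19 remain: 6 pitchers and 13 fielders.
So the probability the next is a pitcher is 6/19.

6/19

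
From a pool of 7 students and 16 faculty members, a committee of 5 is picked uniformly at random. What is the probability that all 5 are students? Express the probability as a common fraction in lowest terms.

There are C(23,5) = 33649 possible selections.
Selections with all students: C(7,5) = 21.
Probability = 21/33649 = 3/4807.

3/4807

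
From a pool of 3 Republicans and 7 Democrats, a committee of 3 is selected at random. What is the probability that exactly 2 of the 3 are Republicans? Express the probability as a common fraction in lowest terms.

The sample space is all 3-subsets of the 10: C(10,3) = 120.
Selections with exactly 2 Republicans: choose 2 of the 3 Republicans and 1 of the 7 Democrats, C(3,2)·C(7,1) = 3·7 = 21.
Probability = 21/120 = 7/40.

7/40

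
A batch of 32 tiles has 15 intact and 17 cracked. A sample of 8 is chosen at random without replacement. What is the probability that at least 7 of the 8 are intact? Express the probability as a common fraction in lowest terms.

There are C(32,8) = 10518300 ways to choose the 8.
Favorable selections (at least 7 intact): C(15,7)·C(17,1) + C(15,8)·C(17,0) = 109395 + 6435 = 115830.
Probability = 115830/10518300 = 99/8990.

99/8990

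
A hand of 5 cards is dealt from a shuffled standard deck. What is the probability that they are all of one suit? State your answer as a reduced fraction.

33/16660

There are C(52,5) = 2598960 possible 5-card hands.
Hands of one suit: 4 suits × C(13,5) = 4·1287 = 5148.
Probability = 5148/2598960 = 33/16660.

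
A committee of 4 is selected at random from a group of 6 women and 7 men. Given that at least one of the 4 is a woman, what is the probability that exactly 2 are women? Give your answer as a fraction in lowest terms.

63/136

Work in counts. Selections with at least one woman: C(13,4) − C(7,4) = 715 − 35 = 680.
Of those, selections where exactly 2 are women: C(6,2)·C(7,2) = 15·21 = 315.
Conditional probability = 315/680 = 63/136.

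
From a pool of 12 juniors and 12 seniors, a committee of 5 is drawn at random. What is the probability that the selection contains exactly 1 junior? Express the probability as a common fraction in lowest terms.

45/322

The sample space is all 5-subsets of the 24: C(24,5) = 42504.
Selections with exactly 1 junior: choose 1 of the 12 juniors and 4 of the 12 seniors, C(12,1)·C(12,4) = 12·495 = 5940.
Probability = 5940/42504 = 45/322.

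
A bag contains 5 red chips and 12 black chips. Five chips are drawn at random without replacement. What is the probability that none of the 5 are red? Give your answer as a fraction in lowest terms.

There are C(17,5) = 6188 possible selections.
Selections with no red (all black): C(12,5) = 792.
Probability = 792/6188 = 198/1547.

198/1547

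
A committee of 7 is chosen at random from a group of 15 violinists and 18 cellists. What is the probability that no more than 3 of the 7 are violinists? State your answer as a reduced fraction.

18071/29667

Total selections: C(33,7) = 4272048.
Favorable selections (no more than 3 violinists): C(15,0)·C(18,7) + C(15,1)·C(18,6) + C(15,2)·C(18,5) + C(15,3)·C(18,4) = 31824 + 278460 + 899640 + 1392300 = 2602224.
Probability = 2602224/4272048 = 18071/29667.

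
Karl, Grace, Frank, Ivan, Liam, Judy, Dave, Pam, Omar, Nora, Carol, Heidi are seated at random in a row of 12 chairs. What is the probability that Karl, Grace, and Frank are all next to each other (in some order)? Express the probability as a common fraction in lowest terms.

There are 12! = 479001600 arrangements.
Treat the three as one block: 10! placements × 3! orders within the block = 3628800·6 = 21772800.
Probability = 21772800/479001600 = 1/22.

1/22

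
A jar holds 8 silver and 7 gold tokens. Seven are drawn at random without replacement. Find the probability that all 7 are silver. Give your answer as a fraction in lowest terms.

8/6435

There are C(15,7) = 6435 possible selections.
Selections with all silver: C(8,7) = 8.
Probability = 8/6435.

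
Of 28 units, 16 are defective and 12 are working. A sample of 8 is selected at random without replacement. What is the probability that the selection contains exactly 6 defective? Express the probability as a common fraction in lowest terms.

176/1035

The sample space is all 8-subsets of the 28: C(28,8) = 3108105.
Selections with exactly 6 defective: choose 6 of the 16 defective and 2 of the 12 working, C(16,6)·C(12,2) = 8008·66 = 528528.
Probability = 528528/3108105 = 176/1035.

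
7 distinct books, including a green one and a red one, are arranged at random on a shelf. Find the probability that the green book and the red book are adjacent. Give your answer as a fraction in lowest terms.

There are 7! = 5040 arrangements.
Treat the green book and the red book as a block: 6! arrangements of the blocks × 2 orders within the block = 2·720 = 1440.
Probability = 1440/5040 = 2/7.

2/7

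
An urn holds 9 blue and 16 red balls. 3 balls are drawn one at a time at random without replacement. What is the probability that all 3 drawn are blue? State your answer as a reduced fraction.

21/575

Multiply the conditional probabilities at each draw: 9/25 · 8/24 · 7/23 = 504/13800 = 21/575.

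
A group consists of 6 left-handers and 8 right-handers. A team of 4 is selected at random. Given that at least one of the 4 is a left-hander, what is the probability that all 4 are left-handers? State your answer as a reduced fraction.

Work in counts. Selections with at least one left-hander: C(14,4) − C(8,4) = 1001 − 70 = 931.
Of those, selections where all 4 are left-handers: C(6,4) = 15.
Conditional probability = 15/931.

15/931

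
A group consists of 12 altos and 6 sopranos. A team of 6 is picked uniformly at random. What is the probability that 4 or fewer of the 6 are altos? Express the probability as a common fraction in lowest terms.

Total selections: C(18,6) = 18564.
Count the complement (more than 4 altos): C(12,5)·C(6,1) + C(12,6)·C(6,0) = 4752 + 924 = 5676.
Probability = 1 − 5676/18564 = 12888/18564 = 1074/1547.

1074/1547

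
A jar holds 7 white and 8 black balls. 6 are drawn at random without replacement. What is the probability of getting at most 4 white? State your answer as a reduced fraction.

There are C(15,6) = 5005 ways to choose the 6.
Count the complement (more than 4 white): C(7,5)·C(8,1) + C(7,6)·C(8,0) = 168 + 7 = 175.
Probability = 1 − 175/5005 = 4830/5005 = 138/143.

138/143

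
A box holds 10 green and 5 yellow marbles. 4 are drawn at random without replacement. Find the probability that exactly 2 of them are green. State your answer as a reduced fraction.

30/91

The sample space is all 4-subsets of the 15: C(15,4) = 1365.
Selections with exactly 2 green: choose 2 of the 10 green and 2 of the 5 yellow, C(10,2)·C(5,2) = 45·10 = 450.
Probability = 450/1365 = 30/91.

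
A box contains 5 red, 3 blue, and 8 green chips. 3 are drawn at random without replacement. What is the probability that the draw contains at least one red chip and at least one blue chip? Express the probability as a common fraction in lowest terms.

There are C(16,3) = 560 possible draws.
By inclusion-exclusion on the complements, draws missing all red or all blue: C(11,3) + C(13,3) − C(8,3) = 165 + 286 − 56 = 395.
So draws with at least one of each: 560 − 395 = 165, probability 165/560 = 33/112.

33/112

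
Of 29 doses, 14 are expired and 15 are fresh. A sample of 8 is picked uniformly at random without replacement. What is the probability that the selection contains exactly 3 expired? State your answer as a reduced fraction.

Total number of selections: C(29,8) = 4292145.
Selections with exactly 3 expired: choose 3 of the 14 expired and 5 of the 15 fresh, C(14,3)·C(15,5) = 364·3003 = 1093092.
Probability = 1093092/4292145 = 2548/10005.

2548/10005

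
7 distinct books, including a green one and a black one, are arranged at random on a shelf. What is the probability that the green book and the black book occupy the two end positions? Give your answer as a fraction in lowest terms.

1/21

There are 7! = 5040 arrangements.
Place the green book and the black book at the ends in 2 ways, arrange the remaining 5 in 5! = 120 ways: 2·120 = 240.
Probability = 240/5040 = 1/21.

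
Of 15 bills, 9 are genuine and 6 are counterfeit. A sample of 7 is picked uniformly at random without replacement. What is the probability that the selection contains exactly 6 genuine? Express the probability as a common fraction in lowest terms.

56/715

The sample space is all 7-subsets of the 15: C(15,7) = 6435.
Selections with exactly 6 genuine: choose 6 of the 9 genuine and 1 of the 6 counterfeit, C(9,6)·C(6,1) = 84·6 = 504.
Probability = 504/6435 = 56/715.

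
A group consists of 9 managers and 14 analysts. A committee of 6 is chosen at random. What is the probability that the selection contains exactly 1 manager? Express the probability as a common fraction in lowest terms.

78/437

There are C(23,6) = 100947 ways to choose 6 from 23.
Selections with exactly 1 manager: choose 1 of the 9 managers and 5 of the 14 analysts, C(9,1)·C(14,5) = 9·2002 = 18018.
Probability = 18018/100947 = 78/437.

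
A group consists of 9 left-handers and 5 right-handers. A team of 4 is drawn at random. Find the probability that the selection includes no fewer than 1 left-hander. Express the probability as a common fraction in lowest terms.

There are C(14,4) = 1001 ways to choose the 4.
The complement is all 4 are right-handers: C(5,4) = 5.
Probability = 1 − 5/1001 = 996/1001.

996/1001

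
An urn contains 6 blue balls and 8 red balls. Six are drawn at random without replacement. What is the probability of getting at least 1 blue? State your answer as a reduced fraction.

Total selections: C(14,6) = 3003.
The complement is all 6 are red: C(8,6) = 28.
Probability = 1 − 28/3003 = 2975/3003 = 425/429.

425/429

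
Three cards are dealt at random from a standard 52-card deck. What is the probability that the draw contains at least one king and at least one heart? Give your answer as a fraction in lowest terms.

33/260

There are C(52,3) = 22100 possible draws.
By inclusion-exclusion on the complements, draws missing all kings or all hearts: C(48,3) + C(39,3) − C(36,3) = 17296 + 9139 − 7140 = 19295.
So draws with at least one of each: 22100 − 19295 = 2805, probability 2805/22100 = 33/260.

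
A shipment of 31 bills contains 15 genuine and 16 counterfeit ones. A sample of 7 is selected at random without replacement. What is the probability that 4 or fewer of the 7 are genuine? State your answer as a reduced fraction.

Total selections: C(31,7) = 2629575.
Count the complement (more than 4 genuine): C(15,5)·C(16,2) + C(15,6)·C(16,1) + C(15,7)·C(16,0) = 360360 + 80080 + 6435 = 446875.
Probability = 1 − 446875/2629575 = 2182700/2629575 = 6716/8091.

6716/8091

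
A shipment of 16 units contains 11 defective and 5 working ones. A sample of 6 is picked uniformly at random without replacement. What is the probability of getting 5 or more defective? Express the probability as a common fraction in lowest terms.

There are C(16,6) = 8008 ways to choose the 6.
Favorable selections (5 or more defective): C(11,5)·C(5,1) + C(11,6)·C(5,0) = 2310 + 462 = 2772.
Probability = 2772/8008 = 9/26.

9/26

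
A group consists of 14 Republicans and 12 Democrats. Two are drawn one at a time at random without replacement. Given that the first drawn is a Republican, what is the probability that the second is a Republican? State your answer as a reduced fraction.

After removing one Republican, 25 remain: 13 Republicans and 12 Democrats.
So the probability the next is a Republican is 13/25.

13/25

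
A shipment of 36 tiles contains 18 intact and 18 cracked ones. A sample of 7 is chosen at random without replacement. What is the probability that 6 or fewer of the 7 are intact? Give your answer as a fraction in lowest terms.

3397/3410

There are C(36,7) = 8347680 ways to choose the 7.
Favorable selections (6 or fewer intact): C(18,0)·C(18,7) + C(18,1)·C(18,6) + C(18,2)·C(18,5) + C(18,3)·C(18,4) + C(18,4)·C(18,3) + C(18,5)·C(18,2) + C(18,6)·C(18,1) = 31824 + 334152 + 1310904 + 2496960 + 2496960 + 1310904 + 334152 = 8315856.
Probability = 8315856/8347680 = 3397/3410.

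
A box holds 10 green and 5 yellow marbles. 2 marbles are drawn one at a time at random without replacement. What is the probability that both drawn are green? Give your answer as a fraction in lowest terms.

3/7

Multiply the conditional probabilities at each draw: 10/15 · 9/14 = 90/210 = 3/7.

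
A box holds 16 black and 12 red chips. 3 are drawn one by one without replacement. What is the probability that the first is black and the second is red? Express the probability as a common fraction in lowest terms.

Multiply the conditional probabilities at each draw: 16/28 · 12/27 = 192/756 = 16/63.

16/63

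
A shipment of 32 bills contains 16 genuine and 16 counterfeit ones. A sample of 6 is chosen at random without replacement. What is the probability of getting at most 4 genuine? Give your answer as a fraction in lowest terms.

Total selections: C(32,6) = 906192.
Favorable selections (at most 4 genuine): C(16,0)·C(16,6) + C(16,1)·C(16,5) + C(16,2)·C(16,4) + C(16,3)·C(16,3) + C(16,4)·C(16,2) = 8008 + 69888 + 218400 + 313600 + 218400 = 828296.
Probability = 828296/906192 = 14791/16182.

14791/16182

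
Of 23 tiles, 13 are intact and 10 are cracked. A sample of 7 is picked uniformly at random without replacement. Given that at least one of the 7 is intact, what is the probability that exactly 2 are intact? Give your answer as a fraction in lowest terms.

Work in counts. Selections with at least one intact: C(23,7) − C(10,7) = 245157 − 120 = 245037.
Of those, selections where exactly 2 are intact: C(13,2)·C(10,5) = 78·252 = 19656.
Conditional probability = 19656/245037 = 504/6283.

504/6283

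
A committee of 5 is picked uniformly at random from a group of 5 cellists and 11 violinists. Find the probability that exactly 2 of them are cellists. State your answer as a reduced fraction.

The sample space is all 5-subsets of the 16: C(16,5) = 4368.
Selections with exactly 2 cellists: choose 2 of the 5 cellists and 3 of the 11 violinists, C(5,2)·C(11,3) = 10·165 = 1650.
Probability = 1650/4368 = 275/728.

275/728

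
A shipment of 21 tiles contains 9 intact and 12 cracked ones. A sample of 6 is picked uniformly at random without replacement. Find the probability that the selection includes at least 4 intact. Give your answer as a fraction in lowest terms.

There are C(21,6) = 54264 ways to choose the 6.
Favorable selections (at least 4 intact): C(9,4)·C(12,2) + C(9,5)·C(12,1) + C(9,6)·C(12,0) = 8316 + 1512 + 84 = 9912.
Probability = 9912/54264 = 59/323.

59/323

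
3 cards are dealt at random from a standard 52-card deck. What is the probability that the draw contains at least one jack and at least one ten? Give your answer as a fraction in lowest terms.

There are C(52,3) = 22100 possible draws.
By inclusion-exclusion on the complements, draws missing all jacks or all tens: C(48,3) + C(48,3) − C(44,3) = 17296 + 17296 − 13244 = 21348.
So draws with at least one of each: 22100 − 21348 = 752, probability 752/22100 = 188/5525.

188/5525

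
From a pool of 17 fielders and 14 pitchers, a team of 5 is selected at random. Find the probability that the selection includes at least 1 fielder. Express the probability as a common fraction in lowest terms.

23987/24273

Total selections: C(31,5) = 169911.
The complement is all 5 are pitchers: C(14,5) = 2002.
Probability = 1 − 2002/169911 = 167909/169911 = 23987/24273.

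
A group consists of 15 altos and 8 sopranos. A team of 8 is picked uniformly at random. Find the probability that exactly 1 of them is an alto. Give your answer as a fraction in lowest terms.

There are C(23,8) = 490314 ways to choose 8 from 23.
Selections with exactly 1 alto: choose 1 of the 15 altos and 7 of the 8 sopranos, C(15,1)·C(8,7) = 15·8 = 120.
Probability = 120/490314 = 20/81719.

20/81719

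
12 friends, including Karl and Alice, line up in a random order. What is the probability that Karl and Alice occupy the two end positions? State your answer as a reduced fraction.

1/66

There are 12! = 479001600 arrangements.
Place Karl and Alice at the ends in 2 ways, arrange the remaining 10 in 10! = 3628800 ways: 2·3628800 = 7257600.
Probability = 7257600/479001600 = 1/66.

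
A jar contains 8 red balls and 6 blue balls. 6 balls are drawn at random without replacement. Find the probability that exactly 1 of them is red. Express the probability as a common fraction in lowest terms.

The sample space is all 6-subsets of the 14: C(14,6) = 3003.
Selections with exactly 1 red: choose 1 of the 8 red and 5 of the 6 blue, C(8,1)·C(6,5) = 8·6 = 48.
Probability = 48/3003 = 16/1001.

16/1001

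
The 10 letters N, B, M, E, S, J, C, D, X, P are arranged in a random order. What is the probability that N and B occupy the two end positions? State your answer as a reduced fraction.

1/45

There are 10! = 3628800 arrangements.
Place N and B at the ends in 2 ways, arrange the remaining 8 in 8! = 40320 ways: 2·40320 = 80640.
Probability = 80640/3628800 = 1/45.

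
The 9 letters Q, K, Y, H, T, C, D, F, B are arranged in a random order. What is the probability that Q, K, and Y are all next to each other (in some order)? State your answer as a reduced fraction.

1/12

There are 9! = 362880 arrangements.
Treat the three as one block: 7! placements × 3! orders within the block = 5040·6 = 30240.
Probability = 30240/362880 = 1/12.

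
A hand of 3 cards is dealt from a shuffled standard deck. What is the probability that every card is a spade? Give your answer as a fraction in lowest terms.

There are C(52,3) = 22100 possible 3-card hands.
Hands that are all spades: C(13,3) = 286.
Probability = 286/22100 = 11/850.

11/850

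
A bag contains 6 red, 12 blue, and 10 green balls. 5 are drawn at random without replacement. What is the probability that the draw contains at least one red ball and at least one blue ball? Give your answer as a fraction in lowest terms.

There are C(28,5) = 98280 possible draws.
By inclusion-exclusion on the complements, draws missing all red or all blue: C(22,5) + C(16,5) − C(10,5) = 26334 + 4368 − 252 = 30450.
So draws with at least one of each: 98280 − 30450 = 67830, probability 67830/98280 = 323/468.

323/468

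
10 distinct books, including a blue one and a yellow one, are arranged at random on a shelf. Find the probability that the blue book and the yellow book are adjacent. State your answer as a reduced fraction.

There are 10! = 3628800 arrangements.
Treat the blue book and the yellow book as a block: 9! arrangements of the blocks × 2 orders within the block = 2·362880 = 725760.
Probability = 725760/3628800 = 1/5.

1/5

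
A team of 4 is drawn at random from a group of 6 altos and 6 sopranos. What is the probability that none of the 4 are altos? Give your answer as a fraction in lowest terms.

1/33

There are C(12,4) = 495 possible selections.
Selections with no altos (all sopranos): C(6,4) = 15.
Probability = 15/495 = 1/33.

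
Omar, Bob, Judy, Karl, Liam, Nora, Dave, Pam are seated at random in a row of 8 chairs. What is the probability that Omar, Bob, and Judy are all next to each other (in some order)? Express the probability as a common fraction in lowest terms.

3/28

There are 8! = 40320 arrangements.
Treat the three as one block: 6! placements × 3! orders within the block = 720·6 = 4320.
Probability = 4320/40320 = 3/28.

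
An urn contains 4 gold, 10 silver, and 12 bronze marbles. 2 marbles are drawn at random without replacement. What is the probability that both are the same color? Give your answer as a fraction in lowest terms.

9/25

There are C(26,2) = 325 ways to draw 2 marbles.
All same color: C(4,2) + C(10,2) + C(12,2) = 6 + 45 + 66 = 117.
Probability = 117/325 = 9/25.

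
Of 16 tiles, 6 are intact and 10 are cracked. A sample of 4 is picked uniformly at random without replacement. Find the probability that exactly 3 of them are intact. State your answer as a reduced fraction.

Total number of selections: C(16,4) = 1820.
Selections with exactly 3 intact: choose 3 of the 6 intact and 1 of the 10 cracked, C(6,3)·C(10,1) = 20·10 = 200.
Probability = 200/1820 = 10/91.

10/91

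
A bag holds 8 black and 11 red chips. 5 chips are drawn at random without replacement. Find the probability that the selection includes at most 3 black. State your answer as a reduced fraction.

There are C(19,5) = 11628 ways to choose the 5.
Count the complement (more than 3 black): C(8,4)·C(11,1) + C(8,5)·C(11,0) = 770 + 56 = 826.
Probability = 1 − 826/11628 = 10802/11628 = 5401/5814.

5401/5814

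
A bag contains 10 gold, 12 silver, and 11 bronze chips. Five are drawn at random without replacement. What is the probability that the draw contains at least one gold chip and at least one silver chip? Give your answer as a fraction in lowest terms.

There are C(33,5) = 237336 possible draws.
By inclusion-exclusion on the complements, draws missing all gold or all silver: C(23,5) + C(21,5) − C(11,5) = 33649 + 20349 − 462 = 53536.
So draws with at least one of each: 237336 − 53536 = 183800, probability 183800/237336 = 22975/29667.

22975/29667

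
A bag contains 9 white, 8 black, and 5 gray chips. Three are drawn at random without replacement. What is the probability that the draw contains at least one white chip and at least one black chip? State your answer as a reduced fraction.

There are C(22,3) = 1540 possible draws.
By inclusion-exclusion on the complements, draws missing all white or all black: C(13,3) + C(14,3) − C(5,3) = 286 + 364 − 10 = 640.
So draws with at least one of each: 1540 − 640 = 900, probability 900/1540 = 45/77.

45/77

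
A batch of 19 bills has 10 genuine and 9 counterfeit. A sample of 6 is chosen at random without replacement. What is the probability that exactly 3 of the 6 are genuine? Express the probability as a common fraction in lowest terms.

Total number of selections: C(19,6) = 27132.
Selections with exactly 3 genuine: choose 3 of the 10 genuine and 3 of the 9 counterfeit, C(10,3)·C(9,3) = 120·84 = 10080.
Probability = 10080/27132 = 120/323.

120/323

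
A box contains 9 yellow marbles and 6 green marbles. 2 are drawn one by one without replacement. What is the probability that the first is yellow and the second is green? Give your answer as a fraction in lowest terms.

9/35

Multiply the conditional probabilities at each draw: 9/15 · 6/14 = 54/210 = 9/35.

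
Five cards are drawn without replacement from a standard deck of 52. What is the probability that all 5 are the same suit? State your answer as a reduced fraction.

There are C(52,5) = 2598960 possible 5-card hands.
Hands of one suit: 4 suits × C(13,5) = 4·1287 = 5148.
Probability = 5148/2598960 = 33/16660.

33/16660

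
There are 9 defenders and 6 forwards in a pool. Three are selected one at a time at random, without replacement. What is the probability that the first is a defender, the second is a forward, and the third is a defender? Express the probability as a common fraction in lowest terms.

72/455

Multiply the conditional probabilities at each draw: 9/15 · 6/14 · 8/13 = 432/2730 = 72/455.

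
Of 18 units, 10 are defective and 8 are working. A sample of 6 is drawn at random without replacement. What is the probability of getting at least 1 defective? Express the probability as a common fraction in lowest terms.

662/663

There are C(18,6) = 18564 ways to choose the 6.
The complement is all 6 are working: C(8,6) = 28.
Probability = 1 − 28/18564 = 18536/18564 = 662/663.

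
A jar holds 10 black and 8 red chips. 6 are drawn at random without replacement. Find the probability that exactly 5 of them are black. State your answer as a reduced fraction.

The sample space is all 6-subsets of the 18: C(18,6) = 18564.
Selections with exactly 5 black: choose 5 of the 10 black and 1 of the 8 red, C(10,5)·C(8,1) = 252·8 = 2016.
Probability = 2016/18564 = 24/221.

24/221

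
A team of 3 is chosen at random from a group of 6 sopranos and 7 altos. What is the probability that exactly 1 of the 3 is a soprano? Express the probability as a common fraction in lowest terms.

63/143

There are C(13,3) = 286 ways to choose 3 from 13.
Selections with exactly 1 soprano: choose 1 of the 6 sopranos and 2 of the 7 altos, C(6,1)·C(7,2) = 6·21 = 126.
Probability = 126/286 = 63/143.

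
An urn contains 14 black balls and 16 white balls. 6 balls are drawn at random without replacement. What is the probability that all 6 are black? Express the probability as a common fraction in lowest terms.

11/2175

There are C(30,6) = 593775 possible selections.
Selections with all black: C(14,6) = 3003.
Probability = 3003/593775 = 11/2175.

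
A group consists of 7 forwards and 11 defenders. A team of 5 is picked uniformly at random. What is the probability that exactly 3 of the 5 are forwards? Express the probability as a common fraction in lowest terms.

Total number of selections: C(18,5) = 8568.
Selections with exactly 3 forwards: choose 3 of the 7 forwards and 2 of the 11 defenders, C(7,3)·C(11,2) = 35·55 = 1925.
Probability = 1925/8568 = 275/1224.

275/1224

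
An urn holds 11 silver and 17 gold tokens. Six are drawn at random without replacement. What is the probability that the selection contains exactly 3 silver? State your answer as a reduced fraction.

1870/6279

Total number of selections: C(28,6) = 376740.
Selections with exactly 3 silver: choose 3 of the 11 silver and 3 of the 17 gold, C(11,3)·C(17,3) = 165·680 = 112200.
Probability = 112200/376740 = 1870/6279.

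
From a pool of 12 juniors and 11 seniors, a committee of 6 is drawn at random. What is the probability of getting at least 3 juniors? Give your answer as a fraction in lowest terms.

2217/3059

Total selections: C(23,6) = 100947.
Count the complement (fewer than 3 juniors): C(12,0)·C(11,6) + C(12,1)·C(11,5) + C(12,2)·C(11,4) = 462 + 5544 + 21780 = 27786.
Probability = 1 − 27786/100947 = 73161/100947 = 2217/3059.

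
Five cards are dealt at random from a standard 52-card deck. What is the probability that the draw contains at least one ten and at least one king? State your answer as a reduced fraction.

6509/64974

There are C(52,5) = 2598960 possible draws.
By inclusion-exclusion on the complements, draws missing all tens or all kings: C(48,5) + C(48,5) − C(44,5) = 1712304 + 1712304 − 1086008 = 2338600.
So draws with at least one of each: 2598960 − 2338600 = 260360, probability 260360/2598960 = 6509/64974.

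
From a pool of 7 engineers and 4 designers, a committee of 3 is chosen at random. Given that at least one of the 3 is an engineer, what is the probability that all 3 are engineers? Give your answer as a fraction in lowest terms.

Work in counts. Selections with at least one engineer: C(11,3) − C(4,3) = 165 − 4 = 161.
Of those, selections where all 3 are engineers: C(7,3) = 35.
Conditional probability = 35/161 = 5/23.

5/23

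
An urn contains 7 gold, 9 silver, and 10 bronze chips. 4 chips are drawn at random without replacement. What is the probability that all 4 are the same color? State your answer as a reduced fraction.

There are C(26,4) = 14950 ways to draw 4 chips.
All same color: C(7,4) + C(9,4) + C(10,4) = 35 + 126 + 210 = 371.
Probability = 371/14950.

371/14950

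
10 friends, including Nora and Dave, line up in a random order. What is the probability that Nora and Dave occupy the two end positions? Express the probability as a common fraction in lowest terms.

There are 10! = 3628800 arrangements.
Place Nora and Dave at the ends in 2 ways, arrange the remaining 8 in 8! = 40320 ways: 2·40320 = 80640.
Probability = 80640/3628800 = 1/45.

1/45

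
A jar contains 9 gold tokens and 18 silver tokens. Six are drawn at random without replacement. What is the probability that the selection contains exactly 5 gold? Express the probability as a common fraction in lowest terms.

126/16445

Total number of selections: C(27,6) = 296010.
Selections with exactly 5 gold: choose 5 of the 9 gold and 1 of the 18 silver, C(9,5)·C(18,1) = 126·18 = 2268.
Probability = 2268/296010 = 126/16445.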